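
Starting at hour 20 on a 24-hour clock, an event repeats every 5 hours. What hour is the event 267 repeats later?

11

267·5 = 1335.
1335 = 55·24 + 15, so 1335 mod 24 = 15.
(20 + 15) mod 24 = 11.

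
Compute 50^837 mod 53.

22

By repeated squaring mod 53: 50^1≡50, 50^2≡9, 50^4≡28, 50^8≡42, 50^16≡15, 50^32≡13, 50^64≡10, 50^128≡47, 50^256≡36, 50^512≡24.
837 = 1 + 4 + 64 + 256 + 512, so 50^837 ≡ 50·28·10·36·24 ≡ 22 (mod 53).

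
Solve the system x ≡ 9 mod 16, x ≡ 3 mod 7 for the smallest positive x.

x ≡ 3 (mod 7) gives x ∈ {3, 10, 17, 24, 31, 38, 45, 52, …}.
The first of these with x mod 16 = 9 is 73.

73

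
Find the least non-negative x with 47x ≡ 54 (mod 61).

The inverse of 47 mod 61 is 13 (since 47·13 = 611 ≡ 1).
Multiplying both sides by 13: x ≡ 13·54 = 702 ≡ 31 (mod 61).

31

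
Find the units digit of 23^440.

1

Powers of 3 mod 10 repeat with period 4: 3, 9, 7, 1.
440 mod 4 = 0, so the last digit matches 3^4 = 1.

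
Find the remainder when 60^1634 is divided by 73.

Successive squares of 60 mod 73: 60^1≡60, 60^2≡23, 60^4≡18, 60^8≡32, 60^16≡2, 60^32≡4, 60^64≡16, 60^128≡37, 60^256≡55, 60^512≡32, 60^1024≡2.
1634 = 2 + 32 + 64 + 512 + 1024, so 60^1634 ≡ 23·4·16·32·2 ≡ 38 (mod 73).

38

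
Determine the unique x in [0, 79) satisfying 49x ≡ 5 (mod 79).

13

49⁻¹ ≡ 50 (mod 79) because 49·50 = 2450 = 31·79 + 1.
So x ≡ 50·5 = 250 ≡ 13 (mod 79).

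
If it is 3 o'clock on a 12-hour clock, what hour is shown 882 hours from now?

882 − 73·12 = 6, so 882 ≡ 6 (mod 12).
3 + 6 → 9 on a 12-hour dial.

9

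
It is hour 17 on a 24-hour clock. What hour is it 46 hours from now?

Dividing 46 by 24 gives quotient 1 and remainder 22.
(17 + 22) mod 24 = 15.

15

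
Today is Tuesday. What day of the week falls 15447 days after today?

15447 − 2206·7 = 5, so 15447 ≡ 5 (mod 7).
Tuesday + 5 days → Sunday.

Sunday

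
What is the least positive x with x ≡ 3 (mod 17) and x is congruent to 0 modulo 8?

x ≡ 0 (mod 8) gives x ∈ {0, 8, 16, 24, 32, 40, 48, 56, …}.
The first of these with x mod 17 = 3 is 88.

88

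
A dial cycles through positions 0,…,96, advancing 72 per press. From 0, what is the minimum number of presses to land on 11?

50

The inverse of 72 mod 97 is 31 (since 72·31 = 2232 ≡ 1).
Multiplying both sides by 31: x ≡ 31·11 = 341 ≡ 50 (mod 97).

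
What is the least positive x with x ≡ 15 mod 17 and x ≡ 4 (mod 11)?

15

x ≡ 4 (mod 11) gives x ∈ {4, 15}.
The first of these with x mod 17 = 15 is 15.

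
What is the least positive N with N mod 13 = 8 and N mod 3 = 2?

x ≡ 2 (mod 3) gives x ∈ {2, 5, 8}.
The first of these with x mod 13 = 8 is 8.

8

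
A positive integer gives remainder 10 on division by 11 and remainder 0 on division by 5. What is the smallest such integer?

10

x ≡ 0 (mod 5) gives x ∈ {0, 5, 10}.
The first of these with x mod 11 = 10 is 10.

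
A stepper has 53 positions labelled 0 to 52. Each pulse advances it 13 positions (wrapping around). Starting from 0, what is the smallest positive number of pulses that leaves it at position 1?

49

13·49 = 637 = 12·53 + 1, so 13⁻¹ ≡ 49 (mod 53).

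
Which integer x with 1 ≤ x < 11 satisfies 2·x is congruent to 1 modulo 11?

2·6 = 12 = 1·11 + 1, so 2⁻¹ ≡ 6 (mod 11).

6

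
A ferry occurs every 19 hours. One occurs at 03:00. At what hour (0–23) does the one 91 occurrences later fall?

91·19 = 1729.
1729 = 72·24 + 1, so 1729 mod 24 = 1.
(3 + 1) mod 24 = 4.

4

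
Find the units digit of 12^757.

2

Last digits of 2^n: 2, 4, 8, 6 (period 4).
757 leaves remainder 1 on division by 4, so 12^757 ends in 2.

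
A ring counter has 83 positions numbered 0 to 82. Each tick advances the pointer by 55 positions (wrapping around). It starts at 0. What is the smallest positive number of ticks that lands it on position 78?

15

55⁻¹ ≡ 80 (mod 83) because 55·80 = 4400 = 53·83 + 1.
Multiplying both sides by 80: x ≡ 80·78 = 6240 ≡ 15 (mod 83).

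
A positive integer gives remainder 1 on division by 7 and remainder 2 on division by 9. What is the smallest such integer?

29

x ≡ 1 (mod 7) gives x ∈ {1, 8, 15, 22, 29}.
The first of these with x mod 9 = 2 is 29.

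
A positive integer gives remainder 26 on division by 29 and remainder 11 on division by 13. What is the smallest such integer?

Since 13·9 ≡ 1 (mod 29), take x = 11 + 13·((26−11)·9 mod 29) = 11 + 13·19 = 258.
Check: 258 mod 29 = 26, 258 mod 13 = 11.

258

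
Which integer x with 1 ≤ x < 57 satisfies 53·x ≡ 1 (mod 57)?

57 = 1·53 + 4
53 = 13·4 + 1
4 = 4·1 + 0
Back-substituting gives 53·14 ≡ 1 (mod 57).

14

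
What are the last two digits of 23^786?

Successive squares of 23 mod 100: 23^1≡23, 23^2≡29, 23^4≡41, 23^8≡81, 23^16≡61, 23^32≡21, 23^64≡41, 23^128≡81, 23^256≡61, 23^512≡21.
Since 786 = 2 + 16 + 256 + 512 in binary, 23^786 ≡ 29·61·61·21 ≡ 89 (mod 100).

89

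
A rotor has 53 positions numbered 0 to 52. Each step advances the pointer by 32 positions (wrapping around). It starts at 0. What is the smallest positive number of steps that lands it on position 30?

44

The inverse of 32 mod 53 is 5 (since 32·5 = 160 ≡ 1).
Multiplying both sides by 5: x ≡ 5·30 = 150 ≡ 44 (mod 53).
Check: 32·44 = 1408 = 26·53 + 30.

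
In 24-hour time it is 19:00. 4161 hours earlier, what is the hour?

4161 − 173·24 = 9, so 4161 ≡ 9 (mod 24).
(19 − 9) mod 24 = 10.

10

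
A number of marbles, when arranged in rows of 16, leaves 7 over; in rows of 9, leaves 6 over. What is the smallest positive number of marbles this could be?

Since 9·9 ≡ 1 (mod 16), take x = 6 + 9·((7−6)·9 mod 16) = 6 + 9·9 = 87.
Check: 87 mod 16 = 7, 87 mod 9 = 6.

87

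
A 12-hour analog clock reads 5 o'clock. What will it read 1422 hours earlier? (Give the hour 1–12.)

11

1422 mod 12 = 6 (since 118·12 = 1416).
5 − 6 → 11 on a 12-hour dial.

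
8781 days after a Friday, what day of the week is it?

Monday

8781 − 1254·7 = 3, so 8781 ≡ 3 (mod 7).
Friday + 3 days → Monday.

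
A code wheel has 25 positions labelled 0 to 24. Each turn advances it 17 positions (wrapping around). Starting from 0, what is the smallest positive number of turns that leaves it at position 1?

3

17·3 = 51 = 2·25 + 1, so 17⁻¹ ≡ 3 (mod 25).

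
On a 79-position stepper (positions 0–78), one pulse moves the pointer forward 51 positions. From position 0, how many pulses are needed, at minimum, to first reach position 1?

31

51·31 = 1581 = 20·79 + 1, so 51⁻¹ ≡ 31 (mod 79).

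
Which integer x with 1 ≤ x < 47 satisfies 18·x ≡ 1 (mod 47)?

34

18·34 = 612 = 13·47 + 1, so 18⁻¹ ≡ 34 (mod 47).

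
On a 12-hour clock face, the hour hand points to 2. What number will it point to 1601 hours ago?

9

1601 − 133·12 = 5, so 1601 ≡ 5 (mod 12).
2 − 5 → 9 on a 12-hour dial.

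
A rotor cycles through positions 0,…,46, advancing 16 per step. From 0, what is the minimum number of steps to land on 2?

The inverse of 16 mod 47 is 3 (since 16·3 = 48 ≡ 1).
Multiplying both sides by 3: x ≡ 3·2 = 6 ≡ 6 (mod 47).

6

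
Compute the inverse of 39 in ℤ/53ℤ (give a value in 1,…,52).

34

53 = 1·39 + 14
39 = 2·14 + 11
14 = 1·11 + 3
11 = 3·3 + 2
3 = 1·2 + 1
2 = 2·1 + 0
Back-substituting gives 39·34 ≡ 1 (mod 53).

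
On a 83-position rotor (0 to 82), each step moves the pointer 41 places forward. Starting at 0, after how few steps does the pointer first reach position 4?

75

41⁻¹ ≡ 81 (mod 83) because 41·81 = 3321 = 40·83 + 1.
So x ≡ 81·4 = 324 ≡ 75 (mod 83).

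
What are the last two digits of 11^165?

51

Successive squares of 11 mod 100: 11^1≡11, 11^2≡21, 11^4≡41, 11^8≡81, 11^16≡61, 11^32≡21, 11^64≡41, 11^128≡81.
Since 165 = 1 + 4 + 32 + 128 in binary, 11^165 ≡ 11·41·21·81 ≡ 51 (mod 100).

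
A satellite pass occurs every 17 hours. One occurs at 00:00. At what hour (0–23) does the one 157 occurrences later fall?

5

157·17 = 2669.
Dividing 2669 by 24 gives quotient 111 and remainder 5.
(0 + 5) mod 24 = 5.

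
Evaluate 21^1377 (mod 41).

Successive squares of 21 mod 41: 21^1≡21, 21^2≡31, 21^4≡18, 21^8≡37, 21^16≡16, 21^32≡10, 21^64≡18, 21^128≡37, 21^256≡16, 21^512≡10, 21^1024≡18.
Since 1377 = 1 + 32 + 64 + 256 + 1024 in binary, 21^1377 ≡ 21·10·18·16·18 ≡ 8 (mod 41).

8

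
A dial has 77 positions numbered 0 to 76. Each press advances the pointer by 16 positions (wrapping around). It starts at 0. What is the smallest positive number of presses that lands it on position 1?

53

The inverse of 16 mod 77 is 53 (since 16·53 = 848 ≡ 1).
So x ≡ 53·1 = 53 ≡ 53 (mod 77).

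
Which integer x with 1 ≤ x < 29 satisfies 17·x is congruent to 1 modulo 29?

12

29 = 1·17 + 12
17 = 1·12 + 5
12 = 2·5 + 2
5 = 2·2 + 1
2 = 2·1 + 0
Back-substituting gives 17·12 ≡ 1 (mod 29).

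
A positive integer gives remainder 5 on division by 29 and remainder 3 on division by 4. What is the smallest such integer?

63

Since 4·22 ≡ 1 (mod 29), take x = 3 + 4·((5−3)·22 mod 29) = 3 + 4·15 = 63.
Check: 63 mod 29 = 5, 63 mod 4 = 3.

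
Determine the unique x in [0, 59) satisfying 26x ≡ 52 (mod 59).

26⁻¹ ≡ 25 (mod 59) because 26·25 = 650 = 11·59 + 1.
So x ≡ 25·52 = 1300 ≡ 2 (mod 59).

2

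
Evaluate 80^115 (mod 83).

Successive squares of 80 mod 83: 80^1≡80, 80^2≡9, 80^4≡81, 80^8≡4, 80^16≡16, 80^32≡7, 80^64≡49.
Since 115 = 1 + 2 + 16 + 32 + 64 in binary, 80^115 ≡ 80·9·16·7·49 ≡ 62 (mod 83).

62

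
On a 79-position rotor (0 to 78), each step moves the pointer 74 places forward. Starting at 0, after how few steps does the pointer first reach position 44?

7

74⁻¹ ≡ 63 (mod 79) because 74·63 = 4662 = 59·79 + 1.
So x ≡ 63·44 = 2772 ≡ 7 (mod 79).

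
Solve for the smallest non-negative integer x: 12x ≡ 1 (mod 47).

12⁻¹ ≡ 4 (mod 47) because 12·4 = 48 = 1·47 + 1.
Multiplying both sides by 4: x ≡ 4·1 = 4 ≡ 4 (mod 47).
Check: 12·4 = 48 = 1·47 + 1.

4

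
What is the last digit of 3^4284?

1

Powers of 3 mod 10 repeat with period 4: 3, 9, 7, 1.
4284 mod 4 = 0, so the last digit matches 3^4 = 1.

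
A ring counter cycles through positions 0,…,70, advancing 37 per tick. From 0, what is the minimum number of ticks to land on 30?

20

37⁻¹ ≡ 48 (mod 71) because 37·48 = 1776 = 25·71 + 1.
Multiplying both sides by 48: x ≡ 48·30 = 1440 ≡ 20 (mod 71).
Check: 37·20 = 740 = 10·71 + 30.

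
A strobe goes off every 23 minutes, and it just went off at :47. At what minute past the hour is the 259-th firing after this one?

259·23 = 5957.
Dividing 5957 by 60 gives quotient 99 and remainder 17.
(47 + 17) mod 60 = 4.

4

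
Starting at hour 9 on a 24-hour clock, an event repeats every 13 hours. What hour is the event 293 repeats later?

2

293·13 = 3809.
Dividing 3809 by 24 gives quotient 158 and remainder 17.
(9 + 17) mod 24 = 2.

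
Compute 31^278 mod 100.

Square-and-reduce mod 100: 31^1≡31, 31^2≡61, 31^4≡21, 31^8≡41, 31^16≡81, 31^32≡61, 31^64≡21, 31^128≡41, 31^256≡81.
278 = 2 + 4 + 16 + 256, so 31^278 ≡ 61·21·81·81 ≡ 41 (mod 100).

41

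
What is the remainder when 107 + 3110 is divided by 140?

3110 = 22·140 + 30, so 3110 mod 140 = 30.
(107 + 30) mod 140 = 137.

137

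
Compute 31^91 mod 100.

31

Successive squares of 31 mod 100: 31^1≡31, 31^2≡61, 31^4≡21, 31^8≡41, 31^16≡81, 31^32≡61, 31^64≡21.
Since 91 = 1 + 2 + 8 + 16 + 64 in binary, 31^91 ≡ 31·61·41·81·21 ≡ 31 (mod 100).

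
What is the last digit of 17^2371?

3

Last digits of 7^n: 7, 9, 3, 1 (period 4).
2371 mod 4 = 3, so the last digit matches 7^3 = 3.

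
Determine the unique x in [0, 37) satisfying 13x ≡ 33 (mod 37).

13⁻¹ ≡ 20 (mod 37) because 13·20 = 260 = 7·37 + 1.
So x ≡ 20·33 = 660 ≡ 31 (mod 37).

31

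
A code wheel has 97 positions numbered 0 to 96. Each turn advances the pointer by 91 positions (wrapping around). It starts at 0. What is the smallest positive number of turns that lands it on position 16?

62

91⁻¹ ≡ 16 (mod 97) because 91·16 = 1456 = 15·97 + 1.
Multiplying both sides by 16: x ≡ 16·16 = 256 ≡ 62 (mod 97).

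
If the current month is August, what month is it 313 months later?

313 mod 12 = 1 (since 26·12 = 312).
August + 1 month → September.

September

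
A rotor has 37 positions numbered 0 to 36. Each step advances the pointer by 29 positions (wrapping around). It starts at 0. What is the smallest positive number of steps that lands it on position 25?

The inverse of 29 mod 37 is 23 (since 29·23 = 667 ≡ 1).
So x ≡ 23·25 = 575 ≡ 20 (mod 37).
Check: 29·20 = 580 = 15·37 + 25.

20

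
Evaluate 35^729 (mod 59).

19

Successive squares of 35 mod 59: 35^1≡35, 35^2≡45, 35^4≡19, 35^8≡7, 35^16≡49, 35^32≡41, 35^64≡29, 35^128≡15, 35^256≡48, 35^512≡3.
729 = 1 + 8 + 16 + 64 + 128 + 512, so 35^729 ≡ 35·7·49·29·15·3 ≡ 19 (mod 59).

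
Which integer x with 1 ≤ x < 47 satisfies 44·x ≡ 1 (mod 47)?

47 = 1·44 + 3
44 = 14·3 + 2
3 = 1·2 + 1
2 = 2·1 + 0
Back-substituting gives 44·31 ≡ 1 (mod 47).

31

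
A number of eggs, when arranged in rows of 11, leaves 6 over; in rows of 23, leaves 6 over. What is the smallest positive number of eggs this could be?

x ≡ 6 (mod 11) gives x ∈ {6}.
The first of these with x mod 23 = 6 is 6.

6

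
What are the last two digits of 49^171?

49

By repeated squaring mod 100: 49^1≡49, 49^2≡1, 49^4≡1, 49^8≡1, 49^16≡1, 49^32≡1, 49^64≡1, 49^128≡1.
171 = 1 + 2 + 8 + 32 + 128, so 49^171 ≡ 49·1·1·1·1 ≡ 49 (mod 100).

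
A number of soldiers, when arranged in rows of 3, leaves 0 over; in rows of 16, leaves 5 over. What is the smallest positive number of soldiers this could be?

21

x ≡ 0 (mod 3) gives x ∈ {0, 3, 6, 9, 12, 15, 18, 21}.
The first of these with x mod 16 = 5 is 21.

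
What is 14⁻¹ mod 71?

71 = 5·14 + 1
14 = 14·1 + 0
Back-substituting gives 14·66 ≡ 1 (mod 71).

66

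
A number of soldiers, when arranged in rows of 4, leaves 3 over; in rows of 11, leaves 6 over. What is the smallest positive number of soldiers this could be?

39

Since 11·3 ≡ 1 (mod 4), take x = 6 + 11·((3−6)·3 mod 4) = 6 + 11·3 = 39.
Check: 39 mod 4 = 3, 39 mod 11 = 6.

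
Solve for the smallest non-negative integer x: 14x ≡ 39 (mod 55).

The inverse of 14 mod 55 is 4 (since 14·4 = 56 ≡ 1).
So x ≡ 4·39 = 156 ≡ 46 (mod 55).

46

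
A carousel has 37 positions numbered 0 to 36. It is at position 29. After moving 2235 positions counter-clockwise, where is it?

2235 − 60·37 = 15, so 2235 ≡ 15 (mod 37).
(29 − 15) mod 37 = 14.

14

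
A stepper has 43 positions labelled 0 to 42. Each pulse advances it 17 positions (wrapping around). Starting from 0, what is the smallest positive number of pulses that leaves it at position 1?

17·38 = 646 = 15·43 + 1, so 17⁻¹ ≡ 38 (mod 43).

38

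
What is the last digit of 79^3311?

Powers of 9 mod 10 repeat with period 2: 9, 1.
3311 mod 2 = 1, so the last digit matches 9^1 = 9.

9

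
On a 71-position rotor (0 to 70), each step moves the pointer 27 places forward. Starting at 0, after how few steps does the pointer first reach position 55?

The inverse of 27 mod 71 is 50 (since 27·50 = 1350 ≡ 1).
So x ≡ 50·55 = 2750 ≡ 52 (mod 71).

52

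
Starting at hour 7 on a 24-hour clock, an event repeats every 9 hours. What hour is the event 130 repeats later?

1

130·9 = 1170.
Dividing 1170 by 24 gives quotient 48 and remainder 18.
(7 + 18) mod 24 = 1.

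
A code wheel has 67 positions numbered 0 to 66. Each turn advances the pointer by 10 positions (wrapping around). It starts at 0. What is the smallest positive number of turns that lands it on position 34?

10⁻¹ ≡ 47 (mod 67) because 10·47 = 470 = 7·67 + 1.
Multiplying both sides by 47: x ≡ 47·34 = 1598 ≡ 57 (mod 67).

57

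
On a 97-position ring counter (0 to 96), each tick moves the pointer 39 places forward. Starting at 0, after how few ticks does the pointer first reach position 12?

60

The inverse of 39 mod 97 is 5 (since 39·5 = 195 ≡ 1).
So x ≡ 5·12 = 60 ≡ 60 (mod 97).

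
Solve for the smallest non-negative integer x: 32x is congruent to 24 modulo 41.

32⁻¹ ≡ 9 (mod 41) because 32·9 = 288 = 7·41 + 1.
Multiplying both sides by 9: x ≡ 9·24 = 216 ≡ 11 (mod 41).

11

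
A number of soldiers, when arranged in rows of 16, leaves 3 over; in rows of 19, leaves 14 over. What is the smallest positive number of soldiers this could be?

Since 19·11 ≡ 1 (mod 16), take x = 14 + 19·((3−14)·11 mod 16) = 14 + 19·7 = 147.
Check: 147 mod 16 = 3, 147 mod 19 = 14.

147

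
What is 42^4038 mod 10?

4

The units digit of 42^n cycles with period 4: 2, 4, 8, 6, …
4038 leaves remainder 2 on division by 4, so 42^4038 ends in 4.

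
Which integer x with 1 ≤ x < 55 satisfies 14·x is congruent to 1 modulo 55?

4

55 = 3·14 + 13
14 = 1·13 + 1
13 = 13·1 + 0
Back-substituting gives 14·4 ≡ 1 (mod 55).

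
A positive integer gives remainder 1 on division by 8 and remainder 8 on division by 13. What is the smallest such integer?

73

Since 13·5 ≡ 1 (mod 8), take x = 8 + 13·((1−8)·5 mod 8) = 8 + 13·5 = 73.
Check: 73 mod 8 = 1, 73 mod 13 = 8.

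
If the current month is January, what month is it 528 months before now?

January

528 − 44·12 = 0, so 528 ≡ 0 (mod 12).
January − 0 months → January.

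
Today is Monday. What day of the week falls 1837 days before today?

1837 − 262·7 = 3, so 1837 ≡ 3 (mod 7).
Monday − 3 days → Friday.

Friday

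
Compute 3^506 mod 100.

Successive squares of 3 mod 100: 3^1≡3, 3^2≡9, 3^4≡81, 3^8≡61, 3^16≡21, 3^32≡41, 3^64≡81, 3^128≡61, 3^256≡21.
506 = 2 + 8 + 16 + 32 + 64 + 128 + 256, so 3^506 ≡ 9·61·21·41·81·61·21 ≡ 29 (mod 100).

29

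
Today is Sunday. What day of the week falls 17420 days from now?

17420 − 2488·7 = 4, so 17420 ≡ 4 (mod 7).
Sunday + 4 days → Thursday.

Thursday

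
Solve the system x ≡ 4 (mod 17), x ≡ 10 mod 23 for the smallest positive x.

378

x ≡ 4 (mod 17) gives x ∈ {4, 21, 38, 55, 72, 89, 106, 123, …}.
The first of these with x mod 23 = 10 is 378.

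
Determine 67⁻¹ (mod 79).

46

67·46 = 3082 = 39·79 + 1, so 67⁻¹ ≡ 46 (mod 79).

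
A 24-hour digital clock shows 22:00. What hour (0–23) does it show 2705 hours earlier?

5

2705 mod 24 = 17 (since 112·24 = 2688).
(22 − 17) mod 24 = 5.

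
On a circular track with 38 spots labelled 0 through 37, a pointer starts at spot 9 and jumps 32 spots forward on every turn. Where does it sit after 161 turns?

31

161·32 = 5152.
5152 = 135·38 + 22, so 5152 mod 38 = 22.
(9 + 22) mod 38 = 31.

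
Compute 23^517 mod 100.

3

Square-and-reduce mod 100: 23^1≡23, 23^2≡29, 23^4≡41, 23^8≡81, 23^16≡61, 23^32≡21, 23^64≡41, 23^128≡81, 23^256≡61, 23^512≡21.
517 = 1 + 4 + 512, so 23^517 ≡ 23·41·21 ≡ 3 (mod 100).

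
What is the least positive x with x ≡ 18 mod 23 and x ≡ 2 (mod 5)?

87

x ≡ 2 (mod 5) gives x ∈ {2, 7, 12, 17, 22, 27, 32, 37, …}.
The first of these with x mod 23 = 18 is 87.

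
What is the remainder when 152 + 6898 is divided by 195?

30

6898 − 35·195 = 73, so 6898 ≡ 73 (mod 195).
(152 + 73) mod 195 = 30.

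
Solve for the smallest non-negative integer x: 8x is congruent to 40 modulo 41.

8⁻¹ ≡ 36 (mod 41) because 8·36 = 288 = 7·41 + 1.
Multiplying both sides by 36: x ≡ 36·40 = 1440 ≡ 5 (mod 41).

5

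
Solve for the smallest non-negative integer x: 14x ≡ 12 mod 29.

5

14⁻¹ ≡ 27 (mod 29) because 14·27 = 378 = 13·29 + 1.
So x ≡ 27·12 = 324 ≡ 5 (mod 29).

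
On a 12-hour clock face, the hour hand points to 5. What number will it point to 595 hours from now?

12

595 = 49·12 + 7, so 595 mod 12 = 7.
5 + 7 → 12 on a 12-hour dial.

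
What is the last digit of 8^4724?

Powers of 8 mod 10 repeat with period 4: 8, 4, 2, 6.
4724 leaves remainder 0 on division by 4, so 8^4724 ends in 6.

6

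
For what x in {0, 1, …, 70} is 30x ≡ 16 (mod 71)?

30⁻¹ ≡ 45 (mod 71) because 30·45 = 1350 = 19·71 + 1.
So x ≡ 45·16 = 720 ≡ 10 (mod 71).
Check: 30·10 = 300 = 4·71 + 16.

10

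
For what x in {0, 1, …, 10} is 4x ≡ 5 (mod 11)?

The inverse of 4 mod 11 is 3 (since 4·3 = 12 ≡ 1).
Multiplying both sides by 3: x ≡ 3·5 = 15 ≡ 4 (mod 11).
Check: 4·4 = 16 = 1·11 + 5.

4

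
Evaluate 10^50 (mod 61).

48

By repeated squaring mod 61: 10^1≡10, 10^2≡39, 10^4≡57, 10^8≡16, 10^16≡12, 10^32≡22.
50 = 2 + 16 + 32, so 10^50 ≡ 39·12·22 ≡ 48 (mod 61).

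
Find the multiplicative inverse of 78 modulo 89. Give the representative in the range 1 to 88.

78·8 = 624 = 7·89 + 1, so 78⁻¹ ≡ 8 (mod 89).

8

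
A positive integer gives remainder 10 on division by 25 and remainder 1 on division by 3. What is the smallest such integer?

x ≡ 1 (mod 3) gives x ∈ {1, 4, 7, 10}.
The first of these with x mod 25 = 10 is 10.

10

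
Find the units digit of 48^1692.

6

Powers of 8 mod 10 repeat with period 4: 8, 4, 2, 6.
1692 leaves remainder 0 on division by 4, so 48^1692 ends in 6.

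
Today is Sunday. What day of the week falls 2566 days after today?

2566 − 366·7 = 4, so 2566 ≡ 4 (mod 7).
Sunday + 4 days → Thursday.

Thursday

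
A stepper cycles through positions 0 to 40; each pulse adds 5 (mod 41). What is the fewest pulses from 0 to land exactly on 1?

33

5·33 = 165 = 4·41 + 1, so 5⁻¹ ≡ 33 (mod 41).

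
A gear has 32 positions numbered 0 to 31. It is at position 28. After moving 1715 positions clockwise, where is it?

15

1715 mod 32 = 19 (since 53·32 = 1696).
(28 + 19) mod 32 = 15.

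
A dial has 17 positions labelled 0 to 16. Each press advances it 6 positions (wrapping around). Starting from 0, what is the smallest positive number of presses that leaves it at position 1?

6·3 = 18 = 1·17 + 1, so 6⁻¹ ≡ 3 (mod 17).

3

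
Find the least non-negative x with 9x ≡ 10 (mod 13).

4

The inverse of 9 mod 13 is 3 (since 9·3 = 27 ≡ 1).
Multiplying both sides by 3: x ≡ 3·10 = 30 ≡ 4 (mod 13).
Check: 9·4 = 36 = 2·13 + 10.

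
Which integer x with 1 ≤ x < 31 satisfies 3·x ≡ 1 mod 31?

21

3·21 = 63 = 2·31 + 1, so 3⁻¹ ≡ 21 (mod 31).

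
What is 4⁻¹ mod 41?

31

41 = 10·4 + 1
4 = 4·1 + 0
Back-substituting gives 4·31 ≡ 1 (mod 41).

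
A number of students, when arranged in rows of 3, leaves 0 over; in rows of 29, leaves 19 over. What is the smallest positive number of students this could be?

48

x ≡ 0 (mod 3) gives x ∈ {0, 3, 6, 9, 12, 15, 18, 21, …}.
The first of these with x mod 29 = 19 is 48.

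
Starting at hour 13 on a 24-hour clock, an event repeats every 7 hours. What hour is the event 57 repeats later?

57·7 = 399.
399 mod 24 = 15 (since 16·24 = 384).
(13 + 15) mod 24 = 4.

4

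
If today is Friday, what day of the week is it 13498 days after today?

Sunday

13498 = 1928·7 + 2, so 13498 mod 7 = 2.
Friday + 2 days → Sunday.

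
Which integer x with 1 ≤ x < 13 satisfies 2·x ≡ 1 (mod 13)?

13 = 6·2 + 1
2 = 2·1 + 0
Back-substituting gives 2·7 ≡ 1 (mod 13).

7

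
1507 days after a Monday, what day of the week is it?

1507 − 215·7 = 2, so 1507 ≡ 2 (mod 7).
Monday + 2 days → Wednesday.

Wednesday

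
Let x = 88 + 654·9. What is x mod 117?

654·9 = 5886.
5886 = 50·117 + 36, so 5886 mod 117 = 36.
(88 + 36) mod 117 = 7.

7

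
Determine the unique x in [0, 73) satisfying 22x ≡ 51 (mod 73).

72

22⁻¹ ≡ 10 (mod 73) because 22·10 = 220 = 3·73 + 1.
Multiplying both sides by 10: x ≡ 10·51 = 510 ≡ 72 (mod 73).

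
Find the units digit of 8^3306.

4

Powers of 8 mod 10 repeat with period 4: 8, 4, 2, 6.
3306 leaves remainder 2 on division by 4, so 8^3306 ends in 4.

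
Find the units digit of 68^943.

2

Last digits of 8^n: 8, 4, 2, 6 (period 4).
943 leaves remainder 3 on division by 4, so 68^943 ends in 2.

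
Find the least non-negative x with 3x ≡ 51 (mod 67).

17

3⁻¹ ≡ 45 (mod 67) because 3·45 = 135 = 2·67 + 1.
Multiplying both sides by 45: x ≡ 45·51 = 2295 ≡ 17 (mod 67).
Check: 3·17 = 51 = 0·67 + 51.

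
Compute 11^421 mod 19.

By repeated squaring mod 19: 11^1≡11, 11^2≡7, 11^4≡11, 11^8≡7, 11^16≡11, 11^32≡7, 11^64≡11, 11^128≡7, 11^256≡11.
Since 421 = 1 + 4 + 32 + 128 + 256 in binary, 11^421 ≡ 11·11·7·7·11 ≡ 11 (mod 19).

11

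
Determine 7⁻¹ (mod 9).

9 = 1·7 + 2
7 = 3·2 + 1
2 = 2·1 + 0
Back-substituting gives 7·4 ≡ 1 (mod 9).

4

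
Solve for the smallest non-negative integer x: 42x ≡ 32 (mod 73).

The inverse of 42 mod 73 is 40 (since 42·40 = 1680 ≡ 1).
So x ≡ 40·32 = 1280 ≡ 39 (mod 73).
Check: 42·39 = 1638 = 22·73 + 32.

39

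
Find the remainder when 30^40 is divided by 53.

1

Square-and-reduce mod 53: 30^1≡30, 30^2≡52, 30^4≡1, 30^8≡1, 30^16≡1, 30^32≡1.
40 = 8 + 32, so 30^40 ≡ 1·1 ≡ 1 (mod 53).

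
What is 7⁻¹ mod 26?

7·15 = 105 = 4·26 + 1, so 7⁻¹ ≡ 15 (mod 26).

15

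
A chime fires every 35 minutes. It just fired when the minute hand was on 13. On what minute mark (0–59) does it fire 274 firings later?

274·35 = 9590.
9590 = 159·60 + 50, so 9590 mod 60 = 50.
(13 + 50) mod 60 = 3.

3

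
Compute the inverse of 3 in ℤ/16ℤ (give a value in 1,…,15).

3·11 = 33 = 2·16 + 1, so 3⁻¹ ≡ 11 (mod 16).

11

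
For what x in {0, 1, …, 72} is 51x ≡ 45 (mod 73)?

51⁻¹ ≡ 63 (mod 73) because 51·63 = 3213 = 44·73 + 1.
So x ≡ 63·45 = 2835 ≡ 61 (mod 73).

61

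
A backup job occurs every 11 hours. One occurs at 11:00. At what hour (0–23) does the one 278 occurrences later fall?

21

278·11 = 3058.
3058 − 127·24 = 10, so 3058 ≡ 10 (mod 24).
(11 + 10) mod 24 = 21.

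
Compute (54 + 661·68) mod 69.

14

661·68 = 44948.
44948 = 651·69 + 29, so 44948 mod 69 = 29.
(54 + 29) mod 69 = 14.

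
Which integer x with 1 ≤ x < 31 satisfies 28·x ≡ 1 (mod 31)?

31 = 1·28 + 3
28 = 9·3 + 1
3 = 3·1 + 0
Back-substituting gives 28·10 ≡ 1 (mod 31).

10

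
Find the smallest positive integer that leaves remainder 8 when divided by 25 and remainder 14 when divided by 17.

x ≡ 14 (mod 17) gives x ∈ {14, 31, 48, 65, 82, 99, 116, 133}.
The first of these with x mod 25 = 8 is 133.

133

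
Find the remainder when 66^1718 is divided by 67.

Square-and-reduce mod 67: 66^1≡66, 66^2≡1, 66^4≡1, 66^8≡1, 66^16≡1, 66^32≡1, 66^64≡1, 66^128≡1, 66^256≡1, 66^512≡1, 66^1024≡1.
1718 = 2 + 4 + 16 + 32 + 128 + 512 + 1024, so 66^1718 ≡ 1·1·1·1·1·1·1 ≡ 1 (mod 67).

1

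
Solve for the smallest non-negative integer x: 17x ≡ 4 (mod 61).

The inverse of 17 mod 61 is 18 (since 17·18 = 306 ≡ 1).
Multiplying both sides by 18: x ≡ 18·4 = 72 ≡ 11 (mod 61).
Check: 17·11 = 187 = 3·61 + 4.

11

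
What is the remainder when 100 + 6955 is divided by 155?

80

6955 = 44·155 + 135, so 6955 mod 155 = 135.
(100 + 135) mod 155 = 80.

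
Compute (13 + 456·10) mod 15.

13

456·10 = 4560.
4560 = 304·15 + 0, so 4560 mod 15 = 0.
(13 + 0) mod 15 = 13.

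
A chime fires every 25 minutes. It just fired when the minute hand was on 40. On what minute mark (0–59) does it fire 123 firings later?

123·25 = 3075.
Dividing 3075 by 60 gives quotient 51 and remainder 15.
(40 + 15) mod 60 = 55.

55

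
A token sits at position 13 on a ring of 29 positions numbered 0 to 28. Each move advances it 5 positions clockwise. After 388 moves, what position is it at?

10

388·5 = 1940.
1940 mod 29 = 26 (since 66·29 = 1914).
(13 + 26) mod 29 = 10.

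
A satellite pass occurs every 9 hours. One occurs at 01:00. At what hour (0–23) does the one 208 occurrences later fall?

208·9 = 1872.
Dividing 1872 by 24 gives quotient 78 and remainder 0.
(1 + 0) mod 24 = 1.

1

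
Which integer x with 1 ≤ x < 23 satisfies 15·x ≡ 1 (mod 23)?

20

23 = 1·15 + 8
15 = 1·8 + 7
8 = 1·7 + 1
7 = 7·1 + 0
Back-substituting gives 15·20 ≡ 1 (mod 23).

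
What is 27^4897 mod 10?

7

Last digits of 7^n: 7, 9, 3, 1 (period 4).
4897 mod 4 = 1, so the last digit matches 7^1 = 7.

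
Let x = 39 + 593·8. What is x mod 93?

40

593·8 = 4744.
4744 mod 93 = 1 (since 51·93 = 4743).
(39 + 1) mod 93 = 40.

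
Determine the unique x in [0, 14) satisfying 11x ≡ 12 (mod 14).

10

The inverse of 11 mod 14 is 9 (since 11·9 = 99 ≡ 1).
Multiplying both sides by 9: x ≡ 9·12 = 108 ≡ 10 (mod 14).
Check: 11·10 = 110 = 7·14 + 12.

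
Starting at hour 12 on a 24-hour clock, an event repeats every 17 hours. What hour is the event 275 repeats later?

275·17 = 4675.
4675 = 194·24 + 19, so 4675 mod 24 = 19.
(12 + 19) mod 24 = 7.

7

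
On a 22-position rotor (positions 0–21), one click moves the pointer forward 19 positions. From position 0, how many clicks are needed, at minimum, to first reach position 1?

19·7 = 133 = 6·22 + 1, so 19⁻¹ ≡ 7 (mod 22).

7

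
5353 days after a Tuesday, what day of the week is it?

5353 = 764·7 + 5, so 5353 mod 7 = 5.
Tuesday + 5 days → Sunday.

Sunday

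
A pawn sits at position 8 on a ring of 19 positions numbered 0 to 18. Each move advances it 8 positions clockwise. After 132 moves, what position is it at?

132·8 = 1056.
1056 mod 19 = 11 (since 55·19 = 1045).
(8 + 11) mod 19 = 0.

0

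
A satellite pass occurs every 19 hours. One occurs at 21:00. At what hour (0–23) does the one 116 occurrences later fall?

17

116·19 = 2204.
2204 = 91·24 + 20, so 2204 mod 24 = 20.
(21 + 20) mod 24 = 17.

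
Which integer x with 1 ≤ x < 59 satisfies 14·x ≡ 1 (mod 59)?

14·38 = 532 = 9·59 + 1, so 14⁻¹ ≡ 38 (mod 59).

38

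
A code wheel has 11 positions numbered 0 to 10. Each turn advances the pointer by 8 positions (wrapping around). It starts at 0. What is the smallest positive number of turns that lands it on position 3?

8⁻¹ ≡ 7 (mod 11) because 8·7 = 56 = 5·11 + 1.
So x ≡ 7·3 = 21 ≡ 10 (mod 11).
Check: 8·10 = 80 = 7·11 + 3.

10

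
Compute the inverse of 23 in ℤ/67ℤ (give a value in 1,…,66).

35

23·35 = 805 = 12·67 + 1, so 23⁻¹ ≡ 35 (mod 67).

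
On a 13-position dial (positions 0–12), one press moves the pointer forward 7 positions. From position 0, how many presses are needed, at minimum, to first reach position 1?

13 = 1·7 + 6
7 = 1·6 + 1
6 = 6·1 + 0
Back-substituting gives 7·2 ≡ 1 (mod 13).

2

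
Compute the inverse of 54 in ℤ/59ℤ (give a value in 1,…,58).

54·47 = 2538 = 43·59 + 1, so 54⁻¹ ≡ 47 (mod 59).

47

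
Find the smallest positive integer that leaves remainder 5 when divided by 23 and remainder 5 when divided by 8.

Since 8·3 ≡ 1 (mod 23), take x = 5 + 8·((5−5)·3 mod 23) = 5 + 8·0 = 5.
Check: 5 mod 23 = 5, 5 mod 8 = 5.

5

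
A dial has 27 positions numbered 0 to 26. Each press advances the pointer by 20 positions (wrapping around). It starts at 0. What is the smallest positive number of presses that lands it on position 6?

20⁻¹ ≡ 23 (mod 27) because 20·23 = 460 = 17·27 + 1.
Multiplying both sides by 23: x ≡ 23·6 = 138 ≡ 3 (mod 27).
Check: 20·3 = 60 = 2·27 + 6.

3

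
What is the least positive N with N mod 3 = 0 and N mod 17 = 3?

Since 17·2 ≡ 1 (mod 3), take x = 3 + 17·((0−3)·2 mod 3) = 3 + 17·0 = 3.
Check: 3 mod 3 = 0, 3 mod 17 = 3.

3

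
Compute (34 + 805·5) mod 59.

805·5 = 4025.
Dividing 4025 by 59 gives quotient 68 and remainder 13.
(34 + 13) mod 59 = 47.

47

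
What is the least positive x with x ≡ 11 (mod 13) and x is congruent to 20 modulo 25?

245

Since 25·12 ≡ 1 (mod 13), take x = 20 + 25·((11−20)·12 mod 13) = 20 + 25·9 = 245.
Check: 245 mod 13 = 11, 245 mod 25 = 20.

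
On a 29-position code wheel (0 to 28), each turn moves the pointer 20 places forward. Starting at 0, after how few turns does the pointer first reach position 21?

17

The inverse of 20 mod 29 is 16 (since 20·16 = 320 ≡ 1).
So x ≡ 16·21 = 336 ≡ 17 (mod 29).
Check: 20·17 = 340 = 11·29 + 21.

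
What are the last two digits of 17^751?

33

Square-and-reduce mod 100: 17^1≡17, 17^2≡89, 17^4≡21, 17^8≡41, 17^16≡81, 17^32≡61, 17^64≡21, 17^128≡41, 17^256≡81, 17^512≡61.
751 = 1 + 2 + 4 + 8 + 32 + 64 + 128 + 512, so 17^751 ≡ 17·89·21·41·61·21·41·61 ≡ 33 (mod 100).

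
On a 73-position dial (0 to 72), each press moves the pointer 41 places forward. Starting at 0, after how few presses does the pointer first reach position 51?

The inverse of 41 mod 73 is 57 (since 41·57 = 2337 ≡ 1).
So x ≡ 57·51 = 2907 ≡ 60 (mod 73).
Check: 41·60 = 2460 = 33·73 + 51.

60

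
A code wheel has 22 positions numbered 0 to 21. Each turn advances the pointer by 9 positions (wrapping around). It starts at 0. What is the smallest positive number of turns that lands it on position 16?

The inverse of 9 mod 22 is 5 (since 9·5 = 45 ≡ 1).
Multiplying both sides by 5: x ≡ 5·16 = 80 ≡ 14 (mod 22).

14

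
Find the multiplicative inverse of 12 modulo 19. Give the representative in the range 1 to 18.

12·8 = 96 = 5·19 + 1, so 12⁻¹ ≡ 8 (mod 19).

8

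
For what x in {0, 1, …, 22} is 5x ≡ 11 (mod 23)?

5⁻¹ ≡ 14 (mod 23) because 5·14 = 70 = 3·23 + 1.
So x ≡ 14·11 = 154 ≡ 16 (mod 23).
Check: 5·16 = 80 = 3·23 + 11.

16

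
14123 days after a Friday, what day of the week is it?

Tuesday

14123 − 2017·7 = 4, so 14123 ≡ 4 (mod 7).
Friday + 4 days → Tuesday.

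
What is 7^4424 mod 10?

Last digits of 7^n: 7, 9, 3, 1 (period 4).
4424 leaves remainder 0 on division by 4, so 7^4424 ends in 1.

1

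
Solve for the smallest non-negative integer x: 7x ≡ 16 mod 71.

7⁻¹ ≡ 61 (mod 71) because 7·61 = 427 = 6·71 + 1.
So x ≡ 61·16 = 976 ≡ 53 (mod 71).

53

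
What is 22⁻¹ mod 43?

43 = 1·22 + 21
22 = 1·21 + 1
21 = 21·1 + 0
Back-substituting gives 22·2 ≡ 1 (mod 43).

2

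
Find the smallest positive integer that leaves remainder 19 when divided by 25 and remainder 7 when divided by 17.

194

Since 17·3 ≡ 1 (mod 25), take x = 7 + 17·((19−7)·3 mod 25) = 7 + 17·11 = 194.
Check: 194 mod 25 = 19, 194 mod 17 = 7.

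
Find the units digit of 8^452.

Powers of 8 mod 10 repeat with period 4: 8, 4, 2, 6.
452 leaves remainder 0 on division by 4, so 8^452 ends in 6.

6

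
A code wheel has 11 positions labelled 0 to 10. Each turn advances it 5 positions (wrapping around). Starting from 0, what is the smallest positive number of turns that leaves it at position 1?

9

5·9 = 45 = 4·11 + 1, so 5⁻¹ ≡ 9 (mod 11).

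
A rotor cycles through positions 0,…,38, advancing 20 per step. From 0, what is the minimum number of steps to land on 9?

The inverse of 20 mod 39 is 2 (since 20·2 = 40 ≡ 1).
So x ≡ 2·9 = 18 ≡ 18 (mod 39).
Check: 20·18 = 360 = 9·39 + 9.

18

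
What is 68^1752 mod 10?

Powers of 8 mod 10 repeat with period 4: 8, 4, 2, 6.
1752 leaves remainder 0 on division by 4, so 68^1752 ends in 6.

6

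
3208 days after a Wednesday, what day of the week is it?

3208 − 458·7 = 2, so 3208 ≡ 2 (mod 7).
Wednesday + 2 days → Friday.

Friday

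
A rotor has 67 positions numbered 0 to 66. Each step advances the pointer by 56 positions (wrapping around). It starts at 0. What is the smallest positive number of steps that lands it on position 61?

31

56⁻¹ ≡ 6 (mod 67) because 56·6 = 336 = 5·67 + 1.
So x ≡ 6·61 = 366 ≡ 31 (mod 67).
Check: 56·31 = 1736 = 25·67 + 61.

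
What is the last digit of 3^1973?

The units digit of 3^n cycles with period 4: 3, 9, 7, 1, …
1973 mod 4 = 1, so the last digit matches 3^1 = 3.

3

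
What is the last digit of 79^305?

Last digits of 9^n: 9, 1 (period 2).
305 leaves remainder 1 on division by 2, so 79^305 ends in 9.

9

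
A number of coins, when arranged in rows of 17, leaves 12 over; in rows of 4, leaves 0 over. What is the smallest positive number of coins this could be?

12

Since 4·13 ≡ 1 (mod 17), take x = 0 + 4·((12−0)·13 mod 17) = 0 + 4·3 = 12.
Check: 12 mod 17 = 12, 12 mod 4 = 0.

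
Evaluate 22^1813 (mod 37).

17

By repeated squaring mod 37: 22^1≡22, 22^2≡3, 22^4≡9, 22^8≡7, 22^16≡12, 22^32≡33, 22^64≡16, 22^128≡34, 22^256≡9, 22^512≡7, 22^1024≡12.
Since 1813 = 1 + 4 + 16 + 256 + 512 + 1024 in binary, 22^1813 ≡ 22·9·12·9·7·12 ≡ 17 (mod 37).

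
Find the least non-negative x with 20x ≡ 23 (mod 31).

12

20⁻¹ ≡ 14 (mod 31) because 20·14 = 280 = 9·31 + 1.
Multiplying both sides by 14: x ≡ 14·23 = 322 ≡ 12 (mod 31).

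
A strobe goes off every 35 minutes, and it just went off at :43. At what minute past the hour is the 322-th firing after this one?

33

322·35 = 11270.
11270 mod 60 = 50 (since 187·60 = 11220).
(43 + 50) mod 60 = 33.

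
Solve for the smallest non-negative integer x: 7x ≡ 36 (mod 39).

33

The inverse of 7 mod 39 is 28 (since 7·28 = 196 ≡ 1).
So x ≡ 28·36 = 1008 ≡ 33 (mod 39).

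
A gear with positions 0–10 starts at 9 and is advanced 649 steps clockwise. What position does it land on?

9

649 = 59·11 + 0, so 649 mod 11 = 0.
(9 + 0) mod 11 = 9.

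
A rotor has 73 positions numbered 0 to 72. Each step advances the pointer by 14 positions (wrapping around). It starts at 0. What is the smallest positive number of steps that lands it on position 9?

14⁻¹ ≡ 47 (mod 73) because 14·47 = 658 = 9·73 + 1.
So x ≡ 47·9 = 423 ≡ 58 (mod 73).

58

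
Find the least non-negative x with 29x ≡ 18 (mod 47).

46

29⁻¹ ≡ 13 (mod 47) because 29·13 = 377 = 8·47 + 1.
So x ≡ 13·18 = 234 ≡ 46 (mod 47).
Check: 29·46 = 1334 = 28·47 + 18.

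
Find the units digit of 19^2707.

Powers of 9 mod 10 repeat with period 2: 9, 1.
2707 leaves remainder 1 on division by 2, so 19^2707 ends in 9.

9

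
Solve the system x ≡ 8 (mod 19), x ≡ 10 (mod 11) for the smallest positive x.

65

x ≡ 10 (mod 11) gives x ∈ {10, 21, 32, 43, 54, 65}.
The first of these with x mod 19 = 8 is 65.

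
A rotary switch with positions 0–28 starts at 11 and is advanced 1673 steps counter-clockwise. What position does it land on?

20

1673 = 57·29 + 20, so 1673 mod 29 = 20.
(11 − 20) mod 29 = 20.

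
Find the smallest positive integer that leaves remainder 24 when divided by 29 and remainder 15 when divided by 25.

140

x ≡ 15 (mod 25) gives x ∈ {15, 40, 65, 90, 115, 140}.
The first of these with x mod 29 = 24 is 140.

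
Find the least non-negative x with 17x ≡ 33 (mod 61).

45

The inverse of 17 mod 61 is 18 (since 17·18 = 306 ≡ 1).
So x ≡ 18·33 = 594 ≡ 45 (mod 61).
Check: 17·45 = 765 = 12·61 + 33.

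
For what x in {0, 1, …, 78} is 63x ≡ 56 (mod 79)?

36

The inverse of 63 mod 79 is 74 (since 63·74 = 4662 ≡ 1).
Multiplying both sides by 74: x ≡ 74·56 = 4144 ≡ 36 (mod 79).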